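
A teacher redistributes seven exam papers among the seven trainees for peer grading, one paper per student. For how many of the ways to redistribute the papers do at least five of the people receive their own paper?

Sum C(7,i)·!(7-i) for i = 5..7:
  i=5: C(7,5)·!2 = 21·1 = 21
  i=6: C(7,6)·!1 = 7·0 = 0
  i=7: C(7,7)·!0 = 1·1 = 1
Total = 22.

22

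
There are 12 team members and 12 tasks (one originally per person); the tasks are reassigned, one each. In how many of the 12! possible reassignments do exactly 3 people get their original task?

29369120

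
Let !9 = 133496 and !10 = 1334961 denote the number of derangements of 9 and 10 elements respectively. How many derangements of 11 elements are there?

!11 = (11-1)·(!10 + !9) = 10·(1334961 + 133496) = 10·1468457 = 14684570.

14684570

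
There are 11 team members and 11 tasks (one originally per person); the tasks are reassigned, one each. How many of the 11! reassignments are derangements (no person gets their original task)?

By inclusion-exclusion, !11 = Σ (-1)^k · 11!/k! for k=0..11
= 11! - 11!/1! + 11!/2! - 11!/3! + 11!/4! - 11!/5! + 11!/6! - 11!/7! + 11!/8! - 11!/9! + 11!/10! - 11!/11!
= 39916800 - 39916800 + 19958400 - 6652800 + 1663200 - 332640 + 55440 - 7920 + 990 - 110 + 11 - 1
= 14684570

14684570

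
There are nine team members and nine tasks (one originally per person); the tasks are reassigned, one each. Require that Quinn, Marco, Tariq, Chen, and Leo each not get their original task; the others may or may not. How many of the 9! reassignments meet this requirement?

205056

Inclusion-exclusion on the 5 forbidden self-matches:
Σ_{j=0}^{5} (-1)^j C(5,j)(9-j)!
= C(5,0)·9! - C(5,1)·8! + C(5,2)·7! - C(5,3)·6! + C(5,4)·5! - C(5,5)·4!
= 362880 - 201600 + 50400 - 7200 + 600 - 24
= 205056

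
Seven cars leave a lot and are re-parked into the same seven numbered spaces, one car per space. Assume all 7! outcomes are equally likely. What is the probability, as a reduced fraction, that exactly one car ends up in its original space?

53/144

Favorable outcomes: C(7,1)·!6 = 7·265 = 1855.
Total outcomes: 7! = 5040.
Probability = 1855/5040 = 53/144.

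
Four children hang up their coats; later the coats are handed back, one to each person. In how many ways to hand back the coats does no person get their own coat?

!4 is the nearest integer to 4!/e.
4! = 24, and 24/e ≈ 8.83, so !4 = 9.

9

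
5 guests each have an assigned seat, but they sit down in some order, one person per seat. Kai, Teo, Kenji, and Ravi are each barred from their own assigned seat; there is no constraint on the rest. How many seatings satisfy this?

Let A_j be the event that the j-th constrained one is fixed. By inclusion-exclusion over the 4 events:
Σ_{j=0}^{4} (-1)^j C(4,j)(5-j)!
= C(4,0)·5! - C(4,1)·4! + C(4,2)·3! - C(4,3)·2! + C(4,4)·1!
= 120 - 96 + 36 - 8 + 1
= 53

53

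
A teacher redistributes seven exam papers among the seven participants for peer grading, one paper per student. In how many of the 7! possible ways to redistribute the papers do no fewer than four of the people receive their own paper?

92

Sum C(7,i)·!(7-i) for i = 4..7:
  i=4: C(7,4)·!3 = 35·2 = 70
  i=5: C(7,5)·!2 = 21·1 = 21
  i=6: C(7,6)·!1 = 7·0 = 0
  i=7: C(7,7)·!0 = 1·1 = 1
Total = 92.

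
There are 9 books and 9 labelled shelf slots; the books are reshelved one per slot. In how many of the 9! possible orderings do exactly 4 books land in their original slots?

Choose which 4 of the 9 are fixed: C(9,4) = 126.
The remaining 5 must be deranged: !5 = 44.
Total: 126 × 44 = 5544.

5544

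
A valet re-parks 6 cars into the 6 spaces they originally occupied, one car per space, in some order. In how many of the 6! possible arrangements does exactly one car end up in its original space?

264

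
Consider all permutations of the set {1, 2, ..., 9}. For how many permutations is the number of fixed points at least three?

29143

Sum C(9,i)·!(9-i) for i = 3..9:
  i=3: C(9,3)·!6 = 84·265 = 22260
  i=4: C(9,4)·!5 = 126·44 = 5544
  i=5: C(9,5)·!4 = 126·9 = 1134
  i=6: C(9,6)·!3 = 84·2 = 168
  i=7: C(9,7)·!2 = 36·1 = 36
  i=8: C(9,8)·!1 = 9·0 = 0
  i=9: C(9,9)·!0 = 1·1 = 1
Total = 29143.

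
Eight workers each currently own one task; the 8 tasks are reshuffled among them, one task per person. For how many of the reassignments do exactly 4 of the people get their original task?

630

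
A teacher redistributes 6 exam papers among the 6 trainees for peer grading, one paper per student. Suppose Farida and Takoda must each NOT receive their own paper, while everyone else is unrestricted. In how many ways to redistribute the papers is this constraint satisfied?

Inclusion-exclusion on the 2 forbidden self-matches:
Σ_{j=0}^{2} (-1)^j C(2,j)(6-j)!
= C(2,0)·6! - C(2,1)·5! + C(2,2)·4!
= 720 - 240 + 24
= 504

504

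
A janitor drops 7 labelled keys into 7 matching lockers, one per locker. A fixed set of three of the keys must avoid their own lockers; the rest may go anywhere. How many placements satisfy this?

Inclusion-exclusion on the 3 forbidden self-matches:
Σ_{j=0}^{3} (-1)^j C(3,j)(7-j)!
= C(3,0)·7! - C(3,1)·6! + C(3,2)·5! - C(3,3)·4!
= 5040 - 2160 + 360 - 24
= 3216

3216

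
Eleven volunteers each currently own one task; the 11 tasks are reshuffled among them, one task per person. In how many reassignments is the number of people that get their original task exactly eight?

330

Choose which 8 of the 11 are fixed: C(11,8) = 165.
The other 3 form a derangement: !3 = 2.
Total: 165 × 2 = 330.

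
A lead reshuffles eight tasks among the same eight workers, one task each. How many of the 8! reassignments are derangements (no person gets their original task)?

Recurrence: !8 = 7·(!7 + !6).
!8 = 7·(1854 + 265) = 7·2119 = 14833

14833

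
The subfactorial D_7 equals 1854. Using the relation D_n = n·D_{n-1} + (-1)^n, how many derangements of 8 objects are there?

14833

D_8 = 8·1854 + 1 = 14833.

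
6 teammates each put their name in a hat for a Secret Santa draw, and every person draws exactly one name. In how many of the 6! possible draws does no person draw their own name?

Use !n = n·!(n-1) + (-1)^n.
!6 = 6·44 + 1 = 265

265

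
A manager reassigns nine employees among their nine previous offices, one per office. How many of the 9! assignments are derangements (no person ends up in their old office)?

133496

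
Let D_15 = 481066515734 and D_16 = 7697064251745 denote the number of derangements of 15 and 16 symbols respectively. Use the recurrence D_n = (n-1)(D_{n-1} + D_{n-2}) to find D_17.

D_17 = (17-1)·(D_16 + D_15) = 16·(7697064251745 + 481066515734) = 16·8178130767479 = 130850092279664.

130850092279664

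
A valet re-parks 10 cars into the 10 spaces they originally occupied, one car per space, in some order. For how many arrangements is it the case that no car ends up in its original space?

The subfactorial !10 = [10!/e] (nearest integer).
10! = 3628800, and 3628800/e ≈ 1334960.92, so !10 = 1334961.

1334961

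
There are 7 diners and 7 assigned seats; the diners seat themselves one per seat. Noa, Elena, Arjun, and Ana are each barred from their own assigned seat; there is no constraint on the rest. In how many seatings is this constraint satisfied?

2790

Let A_j be the event that the j-th constrained one is fixed. By inclusion-exclusion over the 4 events:
Σ_{j=0}^{4} (-1)^j C(4,j)(7-j)!
= C(4,0)·7! - C(4,1)·6! + C(4,2)·5! - C(4,3)·4! + C(4,4)·3!
= 5040 - 2880 + 720 - 96 + 6
= 2790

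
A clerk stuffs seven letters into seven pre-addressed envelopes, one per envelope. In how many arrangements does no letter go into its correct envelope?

Recurrence: !7 = 6·(!6 + !5).
!7 = 6·(265 + 44) = 6·309 = 1854

1854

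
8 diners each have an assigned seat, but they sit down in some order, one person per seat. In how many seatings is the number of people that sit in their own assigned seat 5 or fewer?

Sum C(8,i)·!(8-i) for i = 0..5:
  i=0: C(8,0)·!8 = 1·14833 = 14833
  i=1: C(8,1)·!7 = 8·1854 = 14832
  i=2: C(8,2)·!6 = 28·265 = 7420
  i=3: C(8,3)·!5 = 56·44 = 2464
  i=4: C(8,4)·!4 = 70·9 = 630
  i=5: C(8,5)·!3 = 56·2 = 112
Total = 40291.

40291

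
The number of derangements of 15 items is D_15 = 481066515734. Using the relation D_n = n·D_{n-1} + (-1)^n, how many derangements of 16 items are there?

7697064251745

D_16 = 16·481066515734 + 1 = 7697064251745.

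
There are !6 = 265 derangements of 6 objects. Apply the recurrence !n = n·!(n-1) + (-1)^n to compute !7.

1854

!7 = 7·265 - 1 = 1854.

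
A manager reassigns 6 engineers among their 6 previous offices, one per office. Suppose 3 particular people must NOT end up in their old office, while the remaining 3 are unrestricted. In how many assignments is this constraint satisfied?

426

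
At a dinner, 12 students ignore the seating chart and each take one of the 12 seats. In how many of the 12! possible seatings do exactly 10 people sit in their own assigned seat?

66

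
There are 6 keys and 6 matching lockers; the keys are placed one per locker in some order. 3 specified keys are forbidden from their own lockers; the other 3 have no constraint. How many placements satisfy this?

426

Inclusion-exclusion on the 3 forbidden self-matches:
Σ_{j=0}^{3} (-1)^j C(3,j)(6-j)!
= C(3,0)·6! - C(3,1)·5! + C(3,2)·4! - C(3,3)·3!
= 720 - 360 + 72 - 6
= 426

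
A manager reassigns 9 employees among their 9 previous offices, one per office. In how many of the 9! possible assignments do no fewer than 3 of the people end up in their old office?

Sum C(9,i)·!(9-i) for i = 3..9:
  i=3: C(9,3)·!6 = 84·265 = 22260
  i=4: C(9,4)·!5 = 126·44 = 5544
  i=5: C(9,5)·!4 = 126·9 = 1134
  i=6: C(9,6)·!3 = 84·2 = 168
  i=7: C(9,7)·!2 = 36·1 = 36
  i=8: C(9,8)·!1 = 9·0 = 0
  i=9: C(9,9)·!0 = 1·1 = 1
Total = 29143.

29143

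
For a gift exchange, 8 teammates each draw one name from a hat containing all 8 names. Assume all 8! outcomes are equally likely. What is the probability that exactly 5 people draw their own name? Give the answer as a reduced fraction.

1/360

Favorable outcomes: C(8,5)·!3 = 56·2 = 112.
Total outcomes: 8! = 40320.
Probability = 112/40320 = 1/360.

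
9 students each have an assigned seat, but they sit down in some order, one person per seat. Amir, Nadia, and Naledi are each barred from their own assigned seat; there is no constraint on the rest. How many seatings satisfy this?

256320

Let A_j be the event that the j-th constrained one is fixed. By inclusion-exclusion over the 3 events:
Σ_{j=0}^{3} (-1)^j C(3,j)(9-j)!
= C(3,0)·9! - C(3,1)·8! + C(3,2)·7! - C(3,3)·6!
= 362880 - 120960 + 15120 - 720
= 256320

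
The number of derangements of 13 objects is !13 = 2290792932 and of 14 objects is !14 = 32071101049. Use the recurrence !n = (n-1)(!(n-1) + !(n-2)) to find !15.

481066515734

!15 = (15-1)·(!14 + !13) = 14·(32071101049 + 2290792932) = 14·34361893981 = 481066515734.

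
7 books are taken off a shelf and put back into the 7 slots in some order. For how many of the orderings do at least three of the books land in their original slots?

407

# with exactly i fixed is C(7,i)·!(7-i); sum over i=3..7:
  i=3: C(7,3)·!4 = 35·9 = 315
  i=4: C(7,4)·!3 = 35·2 = 70
  i=5: C(7,5)·!2 = 21·1 = 21
  i=6: C(7,6)·!1 = 7·0 = 0
  i=7: C(7,7)·!0 = 1·1 = 1
Total = 407.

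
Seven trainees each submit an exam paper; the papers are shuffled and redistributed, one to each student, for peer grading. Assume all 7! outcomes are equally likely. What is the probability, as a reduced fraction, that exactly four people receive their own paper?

1/72

Favorable outcomes: C(7,4)·!3 = 35·2 = 70.
Total outcomes: 7! = 5040.
Probability = 70/5040 = 1/72.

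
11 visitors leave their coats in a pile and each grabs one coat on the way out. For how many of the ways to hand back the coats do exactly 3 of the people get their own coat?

2447445

Pick the 3 fixed positions: C(11,3) = 165 ways.
The other 8 form a derangement: !8 = 14833.
Total: 165 × 14833 = 2447445.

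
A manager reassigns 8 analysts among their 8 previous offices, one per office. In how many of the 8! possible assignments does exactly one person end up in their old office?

Pick the single fixed position: C(8,1) = 8 ways.
The remaining 7 must be deranged: !7 = 1854.
Total: 8 × 1854 = 14832.

14832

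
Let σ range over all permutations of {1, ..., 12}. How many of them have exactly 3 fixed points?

Choose which 3 of the 12 are fixed: C(12,3) = 220.
The remaining 9 must be deranged: !9 = 133496.
Total: 220 × 133496 = 29369120.

29369120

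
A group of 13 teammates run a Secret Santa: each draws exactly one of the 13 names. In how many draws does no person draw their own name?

!13 is the nearest integer to 13!/e.
13! = 6227020800, and 6227020800/e ≈ 2290792932.07, so !13 = 2290792932.

2290792932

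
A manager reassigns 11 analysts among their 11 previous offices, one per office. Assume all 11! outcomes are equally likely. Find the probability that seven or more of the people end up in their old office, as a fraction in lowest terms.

839/9979200

Favorable outcomes: Σ_{i≥7} C(11,i)·!(11-i) = 330·9 + 165·2 + 55·1 + 11·0 + 1·1 = 3356.
Total outcomes: 11! = 39916800.
Probability = 3356/39916800 = 839/9979200.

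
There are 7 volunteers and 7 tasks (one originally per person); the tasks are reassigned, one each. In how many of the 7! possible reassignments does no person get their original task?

1854

By inclusion-exclusion, !7 = Σ (-1)^k · 7!/k! for k=0..7
= 7! - 7!/1! + 7!/2! - 7!/3! + 7!/4! - 7!/5! + 7!/6! - 7!/7!
= 5040 - 5040 + 2520 - 840 + 210 - 42 + 7 - 1
= 1854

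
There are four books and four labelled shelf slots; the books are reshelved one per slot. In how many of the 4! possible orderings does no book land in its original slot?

9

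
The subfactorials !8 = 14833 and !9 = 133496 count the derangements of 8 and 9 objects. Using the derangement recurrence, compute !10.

!10 = (10-1)·(!9 + !8) = 9·(133496 + 14833) = 9·148329 = 1334961.

1334961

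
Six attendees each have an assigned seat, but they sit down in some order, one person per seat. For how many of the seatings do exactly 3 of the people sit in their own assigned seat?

40

Choose which 3 of the 6 are fixed: C(6,3) = 20.
The remaining 3 must be deranged: !3 = 2.
Total: 20 × 2 = 40.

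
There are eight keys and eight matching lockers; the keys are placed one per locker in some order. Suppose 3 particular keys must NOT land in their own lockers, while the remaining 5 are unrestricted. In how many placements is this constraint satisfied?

Let A_j be the event that the j-th constrained one is fixed. By inclusion-exclusion over the 3 events:
Σ_{j=0}^{3} (-1)^j C(3,j)(8-j)!
= C(3,0)·8! - C(3,1)·7! + C(3,2)·6! - C(3,3)·5!
= 40320 - 15120 + 2160 - 120
= 27240

27240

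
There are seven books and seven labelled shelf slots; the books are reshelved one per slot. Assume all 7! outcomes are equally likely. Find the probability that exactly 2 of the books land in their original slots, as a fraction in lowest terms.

Favorable outcomes: C(7,2)·!5 = 21·44 = 924.
Total outcomes: 7! = 5040.
Probability = 924/5040 = 11/60.

11/60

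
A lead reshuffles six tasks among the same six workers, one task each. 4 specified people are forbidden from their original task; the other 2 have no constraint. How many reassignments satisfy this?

362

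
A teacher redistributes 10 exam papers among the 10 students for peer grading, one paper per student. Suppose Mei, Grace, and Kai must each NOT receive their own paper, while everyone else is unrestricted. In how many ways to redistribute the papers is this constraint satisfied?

2656080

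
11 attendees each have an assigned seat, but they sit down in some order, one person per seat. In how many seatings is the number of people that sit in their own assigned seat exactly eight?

Choose which 8 of the 11 are fixed: C(11,8) = 165.
The remaining 3 must be deranged: !3 = 2.
Total: 165 × 2 = 330.

330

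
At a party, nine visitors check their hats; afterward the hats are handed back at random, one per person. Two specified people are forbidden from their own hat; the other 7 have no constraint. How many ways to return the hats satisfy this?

287280

Let A_j be the event that the j-th constrained one is fixed. By inclusion-exclusion over the 2 events:
Σ_{j=0}^{2} (-1)^j C(2,j)(9-j)!
= C(2,0)·9! - C(2,1)·8! + C(2,2)·7!
= 362880 - 80640 + 5040
= 287280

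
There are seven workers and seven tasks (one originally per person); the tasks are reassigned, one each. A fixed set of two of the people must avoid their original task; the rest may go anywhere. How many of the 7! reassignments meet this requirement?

3720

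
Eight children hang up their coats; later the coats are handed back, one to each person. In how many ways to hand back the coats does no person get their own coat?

14833

Use !n = n·!(n-1) + (-1)^n.
!8 = 8·1854 + 1 = 14833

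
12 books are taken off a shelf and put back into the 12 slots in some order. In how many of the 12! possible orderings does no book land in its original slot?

176214841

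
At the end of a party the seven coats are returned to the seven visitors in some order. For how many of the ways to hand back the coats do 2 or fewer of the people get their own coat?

4633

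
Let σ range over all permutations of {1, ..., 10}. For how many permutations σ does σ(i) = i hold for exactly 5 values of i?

11088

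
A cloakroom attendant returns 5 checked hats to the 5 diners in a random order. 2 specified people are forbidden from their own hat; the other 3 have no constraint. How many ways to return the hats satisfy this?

Let A_j be the event that the j-th constrained one is fixed. By inclusion-exclusion over the 2 events:
Σ_{j=0}^{2} (-1)^j C(2,j)(5-j)!
= C(2,0)·5! - C(2,1)·4! + C(2,2)·3!
= 120 - 48 + 6
= 78

78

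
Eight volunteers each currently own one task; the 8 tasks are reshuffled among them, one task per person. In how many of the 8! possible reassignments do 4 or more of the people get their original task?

771

Sum C(8,i)·!(8-i) for i = 4..8:
  i=4: C(8,4)·!4 = 70·9 = 630
  i=5: C(8,5)·!3 = 56·2 = 112
  i=6: C(8,6)·!2 = 28·1 = 28
  i=7: C(8,7)·!1 = 8·0 = 0
  i=8: C(8,8)·!0 = 1·1 = 1
Total = 771.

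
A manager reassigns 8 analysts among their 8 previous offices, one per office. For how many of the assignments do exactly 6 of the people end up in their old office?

28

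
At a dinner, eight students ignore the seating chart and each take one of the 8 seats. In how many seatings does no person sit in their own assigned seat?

14833

The number of derangements of 8 is !8 = Σ_{k=0}^{8} (-1)^k·8!/k!
= 8! - 8!/1! + 8!/2! - 8!/3! + 8!/4! - 8!/5! + 8!/6! - 8!/7! + 8!/8!
= 40320 - 40320 + 20160 - 6720 + 1680 - 336 + 56 - 8 + 1
= 14833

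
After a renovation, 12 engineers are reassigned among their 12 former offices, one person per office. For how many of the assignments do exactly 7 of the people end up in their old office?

Choose which 7 of the 12 are fixed: C(12,7) = 792.
The remaining 5 must be deranged: !5 = 44.
Total: 792 × 44 = 34848.

34848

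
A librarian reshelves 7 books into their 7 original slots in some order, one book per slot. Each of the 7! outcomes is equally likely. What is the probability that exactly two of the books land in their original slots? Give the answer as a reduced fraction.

11/60

Favorable outcomes: C(7,2)·!5 = 21·44 = 924.
Total outcomes: 7! = 5040.
Probability = 924/5040 = 11/60.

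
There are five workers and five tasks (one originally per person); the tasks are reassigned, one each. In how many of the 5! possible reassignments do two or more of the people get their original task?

31

Sum C(5,i)·!(5-i) for i = 2..5:
  i=2: C(5,2)·!3 = 10·2 = 20
  i=3: C(5,3)·!2 = 10·1 = 10
  i=4: C(5,4)·!1 = 5·0 = 0
  i=5: C(5,5)·!0 = 1·1 = 1
Total = 31.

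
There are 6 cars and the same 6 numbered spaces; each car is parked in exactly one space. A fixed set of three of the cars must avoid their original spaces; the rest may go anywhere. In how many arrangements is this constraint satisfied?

Let A_j be the event that the j-th constrained one is fixed. By inclusion-exclusion over the 3 events:
Σ_{j=0}^{3} (-1)^j C(3,j)(6-j)!
= C(3,0)·6! - C(3,1)·5! + C(3,2)·4! - C(3,3)·3!
= 720 - 360 + 72 - 6
= 426

426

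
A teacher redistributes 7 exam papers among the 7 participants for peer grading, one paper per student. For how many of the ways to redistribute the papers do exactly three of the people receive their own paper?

Choose which 3 of the 7 are fixed: C(7,3) = 35.
The other 4 form a derangement: !4 = 9.
Total: 35 × 9 = 315.

315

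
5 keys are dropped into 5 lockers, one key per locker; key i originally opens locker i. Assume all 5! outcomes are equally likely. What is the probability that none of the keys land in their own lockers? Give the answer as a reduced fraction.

11/30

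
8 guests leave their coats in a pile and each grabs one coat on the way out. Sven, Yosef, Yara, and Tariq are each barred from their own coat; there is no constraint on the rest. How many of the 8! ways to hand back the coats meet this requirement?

24024

Let A_j be the event that the j-th constrained one is fixed. By inclusion-exclusion over the 4 events:
Σ_{j=0}^{4} (-1)^j C(4,j)(8-j)!
= C(4,0)·8! - C(4,1)·7! + C(4,2)·6! - C(4,3)·5! + C(4,4)·4!
= 40320 - 20160 + 4320 - 480 + 24
= 24024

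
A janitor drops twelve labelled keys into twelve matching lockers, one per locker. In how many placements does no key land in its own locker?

176214841

The subfactorial !12 = [12!/e] (nearest integer).
12! = 479001600, and 479001600/e ≈ 176214840.93, so !12 = 176214841.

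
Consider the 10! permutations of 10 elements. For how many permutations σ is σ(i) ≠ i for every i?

1334961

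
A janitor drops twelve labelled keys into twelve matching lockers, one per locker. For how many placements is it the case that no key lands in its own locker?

The number of derangements of 12 is !12 = Σ_{k=0}^{12} (-1)^k·12!/k!
= 12! - 12!/1! + 12!/2! - 12!/3! + 12!/4! - 12!/5! + 12!/6! - 12!/7! + 12!/8! - 12!/9! + 12!/10! - 12!/11! + 12!/12!
= 479001600 - 479001600 + 239500800 - 79833600 + 19958400 - 3991680 + 665280 - 95040 + 11880 - 1320 + 132 - 12 + 1
= 176214841

176214841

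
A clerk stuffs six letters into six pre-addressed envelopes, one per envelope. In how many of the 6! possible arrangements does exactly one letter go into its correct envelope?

264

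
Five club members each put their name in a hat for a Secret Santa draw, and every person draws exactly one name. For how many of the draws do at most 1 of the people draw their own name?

89

# with exactly i fixed is C(5,i)·!(5-i); sum over i=0..1:
  i=0: C(5,0)·!5 = 1·44 = 44
  i=1: C(5,1)·!4 = 5·9 = 45
Total = 89.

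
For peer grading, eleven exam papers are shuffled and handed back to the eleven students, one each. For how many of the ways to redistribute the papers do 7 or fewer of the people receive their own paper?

# with exactly i fixed is C(11,i)·!(11-i); sum over i=0..7:
  i=0: C(11,0)·!11 = 1·14684570 = 14684570
  i=1: C(11,1)·!10 = 11·1334961 = 14684571
  i=2: C(11,2)·!9 = 55·133496 = 7342280
  i=3: C(11,3)·!8 = 165·14833 = 2447445
  i=4: C(11,4)·!7 = 330·1854 = 611820
  i=5: C(11,5)·!6 = 462·265 = 122430
  i=6: C(11,6)·!5 = 462·44 = 20328
  i=7: C(11,7)·!4 = 330·9 = 2970
Total = 39916414.

39916414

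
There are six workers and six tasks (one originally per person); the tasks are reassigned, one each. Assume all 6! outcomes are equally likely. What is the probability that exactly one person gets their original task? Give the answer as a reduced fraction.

11/30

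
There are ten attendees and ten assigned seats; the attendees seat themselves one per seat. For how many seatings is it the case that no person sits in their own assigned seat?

The number of derangements of 10 is !10 = Σ_{k=0}^{10} (-1)^k·10!/k!
= 10! - 10!/1! + 10!/2! - 10!/3! + 10!/4! - 10!/5! + 10!/6! - 10!/7! + 10!/8! - 10!/9! + 10!/10!
= 3628800 - 3628800 + 1814400 - 604800 + 151200 - 30240 + 5040 - 720 + 90 - 10 + 1
= 1334961

1334961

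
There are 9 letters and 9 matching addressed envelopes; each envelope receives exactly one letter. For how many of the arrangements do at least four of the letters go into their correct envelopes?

Sum C(9,i)·!(9-i) for i = 4..9:
  i=4: C(9,4)·!5 = 126·44 = 5544
  i=5: C(9,5)·!4 = 126·9 = 1134
  i=6: C(9,6)·!3 = 84·2 = 168
  i=7: C(9,7)·!2 = 36·1 = 36
  i=8: C(9,8)·!1 = 9·0 = 0
  i=9: C(9,9)·!0 = 1·1 = 1
Total = 6883.

6883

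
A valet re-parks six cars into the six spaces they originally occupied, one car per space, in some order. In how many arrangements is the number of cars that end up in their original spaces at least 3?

56

# with exactly i fixed is C(6,i)·!(6-i); sum over i=3..6:
  i=3: C(6,3)·!3 = 20·2 = 40
  i=4: C(6,4)·!2 = 15·1 = 15
  i=5: C(6,5)·!1 = 6·0 = 0
  i=6: C(6,6)·!0 = 1·1 = 1
Total = 56.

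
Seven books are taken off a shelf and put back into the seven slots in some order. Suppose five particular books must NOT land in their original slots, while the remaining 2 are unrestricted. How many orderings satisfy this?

2428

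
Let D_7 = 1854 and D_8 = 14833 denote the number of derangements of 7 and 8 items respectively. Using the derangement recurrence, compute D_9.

133496

D_9 = (9-1)·(D_8 + D_7) = 8·(14833 + 1854) = 8·16687 = 133496.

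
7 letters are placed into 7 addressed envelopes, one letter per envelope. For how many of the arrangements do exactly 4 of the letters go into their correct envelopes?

Pick the 4 fixed positions: C(7,4) = 35 ways.
The other 3 form a derangement: !3 = 2.
Total: 35 × 2 = 70.

70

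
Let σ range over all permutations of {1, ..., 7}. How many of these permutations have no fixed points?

The subfactorial !7 = [7!/e] (nearest integer).
7! = 5040, and 5040/e ≈ 1854.11, so !7 = 1854.

1854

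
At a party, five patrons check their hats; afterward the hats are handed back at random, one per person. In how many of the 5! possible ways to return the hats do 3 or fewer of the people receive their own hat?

119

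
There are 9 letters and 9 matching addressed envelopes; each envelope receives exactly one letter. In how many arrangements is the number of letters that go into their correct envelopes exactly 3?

22260

Choose which 3 of the 9 are fixed: C(9,3) = 84.
The other 6 form a derangement: !6 = 265.
Total: 84 × 265 = 22260.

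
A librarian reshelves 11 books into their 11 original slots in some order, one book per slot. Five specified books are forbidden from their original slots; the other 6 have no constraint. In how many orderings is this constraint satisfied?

Let A_j be the event that the j-th constrained one is fixed. By inclusion-exclusion over the 5 events:
Σ_{j=0}^{5} (-1)^j C(5,j)(11-j)!
= C(5,0)·11! - C(5,1)·10! + C(5,2)·9! - C(5,3)·8! + C(5,4)·7! - C(5,5)·6!
= 39916800 - 18144000 + 3628800 - 403200 + 25200 - 720
= 25022880

25022880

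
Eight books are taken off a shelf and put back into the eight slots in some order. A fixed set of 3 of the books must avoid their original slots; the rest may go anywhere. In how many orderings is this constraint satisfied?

27240

Inclusion-exclusion on the 3 forbidden self-matches:
Σ_{j=0}^{3} (-1)^j C(3,j)(8-j)!
= C(3,0)·8! - C(3,1)·7! + C(3,2)·6! - C(3,3)·5!
= 40320 - 15120 + 2160 - 120
= 27240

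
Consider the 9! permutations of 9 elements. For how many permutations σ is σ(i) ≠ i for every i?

133496

!9 = 9! · Σ_{k=0}^{9} (-1)^k/k!
= 9! - 9!/1! + 9!/2! - 9!/3! + 9!/4! - 9!/5! + 9!/6! - 9!/7! + 9!/8! - 9!/9!
= 362880 - 362880 + 181440 - 60480 + 15120 - 3024 + 504 - 72 + 9 - 1
= 133496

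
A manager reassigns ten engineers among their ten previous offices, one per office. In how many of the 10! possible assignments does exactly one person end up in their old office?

1334960

Choose which one of the 10 is fixed: C(10,1) = 10.
The other 9 form a derangement: !9 = 133496.
Total: 10 × 133496 = 1334960.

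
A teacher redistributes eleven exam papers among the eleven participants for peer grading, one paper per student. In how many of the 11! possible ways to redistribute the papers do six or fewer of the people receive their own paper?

Sum C(11,i)·!(11-i) for i = 0..6:
  i=0: C(11,0)·!11 = 1·14684570 = 14684570
  i=1: C(11,1)·!10 = 11·1334961 = 14684571
  i=2: C(11,2)·!9 = 55·133496 = 7342280
  i=3: C(11,3)·!8 = 165·14833 = 2447445
  i=4: C(11,4)·!7 = 330·1854 = 611820
  i=5: C(11,5)·!6 = 462·265 = 122430
  i=6: C(11,6)·!5 = 462·44 = 20328
Total = 39913444.

39913444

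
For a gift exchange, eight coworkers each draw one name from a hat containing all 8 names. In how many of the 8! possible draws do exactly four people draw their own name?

Choose which 4 of the 8 are fixed: C(8,4) = 70.
The remaining 4 must be deranged: !4 = 9.
Total: 70 × 9 = 630.

630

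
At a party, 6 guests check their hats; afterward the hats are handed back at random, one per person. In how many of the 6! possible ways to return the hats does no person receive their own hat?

265

Recurrence: !6 = 6·!5 + (-1)^6.
!6 = 6·44 + 1 = 265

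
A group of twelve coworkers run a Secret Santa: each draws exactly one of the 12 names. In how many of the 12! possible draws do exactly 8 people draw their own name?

4455

Choose which 8 of the 12 are fixed: C(12,8) = 495.
The other 4 form a derangement: !4 = 9.
Total: 495 × 9 = 4455.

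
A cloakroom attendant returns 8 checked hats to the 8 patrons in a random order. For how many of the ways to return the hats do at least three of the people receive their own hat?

3235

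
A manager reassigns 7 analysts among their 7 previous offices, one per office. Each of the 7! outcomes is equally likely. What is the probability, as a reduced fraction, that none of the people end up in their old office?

Favorable outcomes: !7 = 1854.
Total outcomes: 7! = 5040.
Probability = 1854/5040 = 103/280.

103/280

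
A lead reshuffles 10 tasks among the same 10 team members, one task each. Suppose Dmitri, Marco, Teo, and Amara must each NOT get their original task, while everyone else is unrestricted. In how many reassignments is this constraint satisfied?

Inclusion-exclusion on the 4 forbidden self-matches:
Σ_{j=0}^{4} (-1)^j C(4,j)(10-j)!
= C(4,0)·10! - C(4,1)·9! + C(4,2)·8! - C(4,3)·7! + C(4,4)·6!
= 3628800 - 1451520 + 241920 - 20160 + 720
= 2399760

2399760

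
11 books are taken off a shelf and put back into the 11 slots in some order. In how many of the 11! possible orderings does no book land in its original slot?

Recurrence: !11 = 10·(!10 + !9).
!11 = 10·(1334961 + 133496) = 10·1468457 = 14684570

14684570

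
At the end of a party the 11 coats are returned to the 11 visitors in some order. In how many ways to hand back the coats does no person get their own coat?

!11 is the nearest integer to 11!/e.
11! = 39916800, and 39916800/e ≈ 14684570.08, so !11 = 14684570.

14684570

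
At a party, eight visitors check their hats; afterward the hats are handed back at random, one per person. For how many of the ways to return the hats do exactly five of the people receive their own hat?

Pick the 5 fixed positions: C(8,5) = 56 ways.
The other 3 form a derangement: !3 = 2.
Total: 56 × 2 = 112.

112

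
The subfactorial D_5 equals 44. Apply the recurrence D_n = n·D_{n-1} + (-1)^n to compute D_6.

265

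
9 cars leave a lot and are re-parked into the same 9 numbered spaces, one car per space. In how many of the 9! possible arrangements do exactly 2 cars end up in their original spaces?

Choose which 2 of the 9 are fixed: C(9,2) = 36.
The other 7 form a derangement: !7 = 1854.
Total: 36 × 1854 = 66744.

66744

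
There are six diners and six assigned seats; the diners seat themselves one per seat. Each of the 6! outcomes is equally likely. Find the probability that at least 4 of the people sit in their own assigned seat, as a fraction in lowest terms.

1/45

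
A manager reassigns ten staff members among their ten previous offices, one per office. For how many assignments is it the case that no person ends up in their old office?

Recurrence: !10 = 10·!9 + (-1)^10.
!10 = 10·133496 + 1 = 1334961

1334961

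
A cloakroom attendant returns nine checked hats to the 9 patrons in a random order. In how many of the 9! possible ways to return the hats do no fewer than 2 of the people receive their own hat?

95887

Sum C(9,i)·!(9-i) for i = 2..9:
  i=2: C(9,2)·!7 = 36·1854 = 66744
  i=3: C(9,3)·!6 = 84·265 = 22260
  i=4: C(9,4)·!5 = 126·44 = 5544
  i=5: C(9,5)·!4 = 126·9 = 1134
  i=6: C(9,6)·!3 = 84·2 = 168
  i=7: C(9,7)·!2 = 36·1 = 36
  i=8: C(9,8)·!1 = 9·0 = 0
  i=9: C(9,9)·!0 = 1·1 = 1
Total = 95887.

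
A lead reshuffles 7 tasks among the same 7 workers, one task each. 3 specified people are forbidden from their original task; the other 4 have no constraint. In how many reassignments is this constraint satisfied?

3216

Inclusion-exclusion on the 3 forbidden self-matches:
Σ_{j=0}^{3} (-1)^j C(3,j)(7-j)!
= C(3,0)·7! - C(3,1)·6! + C(3,2)·5! - C(3,3)·4!
= 5040 - 2160 + 360 - 24
= 3216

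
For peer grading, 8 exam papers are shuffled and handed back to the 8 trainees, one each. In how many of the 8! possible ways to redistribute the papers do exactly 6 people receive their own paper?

28

Choose which 6 of the 8 are fixed: C(8,6) = 28.
The remaining 2 must be deranged: !2 = 1.
Total: 28 × 1 = 28.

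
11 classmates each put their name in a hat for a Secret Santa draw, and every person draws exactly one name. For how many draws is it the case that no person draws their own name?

By inclusion-exclusion, !11 = Σ (-1)^k · 11!/k! for k=0..11
= 11! - 11!/1! + 11!/2! - 11!/3! + 11!/4! - 11!/5! + 11!/6! - 11!/7! + 11!/8! - 11!/9! + 11!/10! - 11!/11!
= 39916800 - 39916800 + 19958400 - 6652800 + 1663200 - 332640 + 55440 - 7920 + 990 - 110 + 11 - 1
= 14684570

14684570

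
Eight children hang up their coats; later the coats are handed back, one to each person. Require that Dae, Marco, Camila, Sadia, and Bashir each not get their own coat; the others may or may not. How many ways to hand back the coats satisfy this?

21234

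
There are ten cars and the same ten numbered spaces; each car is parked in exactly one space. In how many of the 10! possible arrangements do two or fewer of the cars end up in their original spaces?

# with exactly i fixed is C(10,i)·!(10-i); sum over i=0..2:
  i=0: C(10,0)·!10 = 1·1334961 = 1334961
  i=1: C(10,1)·!9 = 10·133496 = 1334960
  i=2: C(10,2)·!8 = 45·14833 = 667485
Total = 3337406.

3337406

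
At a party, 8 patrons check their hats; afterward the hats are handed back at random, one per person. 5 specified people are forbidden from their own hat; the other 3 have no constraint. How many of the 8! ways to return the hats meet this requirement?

21234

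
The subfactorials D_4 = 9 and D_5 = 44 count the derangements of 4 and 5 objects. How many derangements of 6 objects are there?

265

D_6 = (6-1)·(D_5 + D_4) = 5·(44 + 9) = 5·53 = 265.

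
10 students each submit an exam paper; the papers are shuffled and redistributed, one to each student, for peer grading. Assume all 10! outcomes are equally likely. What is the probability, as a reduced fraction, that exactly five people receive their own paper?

Favorable outcomes: C(10,5)·!5 = 252·44 = 11088.
Total outcomes: 10! = 3628800.
Probability = 11088/3628800 = 11/3600.

11/3600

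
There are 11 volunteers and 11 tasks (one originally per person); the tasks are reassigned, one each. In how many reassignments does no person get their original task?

!11 is the nearest integer to 11!/e.
11! = 39916800, and 39916800/e ≈ 14684570.08, so !11 = 14684570.

14684570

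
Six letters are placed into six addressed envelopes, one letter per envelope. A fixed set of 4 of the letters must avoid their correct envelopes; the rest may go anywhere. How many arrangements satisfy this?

362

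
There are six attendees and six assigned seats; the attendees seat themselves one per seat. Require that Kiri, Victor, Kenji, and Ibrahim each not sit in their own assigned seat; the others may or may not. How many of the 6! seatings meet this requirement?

362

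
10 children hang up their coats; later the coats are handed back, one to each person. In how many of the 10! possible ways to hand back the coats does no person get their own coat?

1334961

The subfactorial !10 = [10!/e] (nearest integer).
10! = 3628800, and 3628800/e ≈ 1334960.92, so !10 = 1334961.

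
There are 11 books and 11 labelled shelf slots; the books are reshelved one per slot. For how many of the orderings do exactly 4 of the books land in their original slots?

611820

Pick the 4 fixed positions: C(11,4) = 330 ways.
The remaining 7 must be deranged: !7 = 1854.
Total: 330 × 1854 = 611820.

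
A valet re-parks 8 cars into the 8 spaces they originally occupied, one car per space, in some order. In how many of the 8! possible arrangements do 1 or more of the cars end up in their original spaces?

25487

# with exactly i fixed is C(8,i)·!(8-i); sum over i=1..8:
  i=1: C(8,1)·!7 = 8·1854 = 14832
  i=2: C(8,2)·!6 = 28·265 = 7420
  i=3: C(8,3)·!5 = 56·44 = 2464
  i=4: C(8,4)·!4 = 70·9 = 630
  i=5: C(8,5)·!3 = 56·2 = 112
  i=6: C(8,6)·!2 = 28·1 = 28
  i=7: C(8,7)·!1 = 8·0 = 0
  i=8: C(8,8)·!0 = 1·1 = 1
Total = 25487.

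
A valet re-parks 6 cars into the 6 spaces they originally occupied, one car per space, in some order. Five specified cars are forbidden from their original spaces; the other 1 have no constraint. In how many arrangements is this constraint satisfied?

309

Inclusion-exclusion on the 5 forbidden self-matches:
Σ_{j=0}^{5} (-1)^j C(5,j)(6-j)!
= C(5,0)·6! - C(5,1)·5! + C(5,2)·4! - C(5,3)·3! + C(5,4)·2! - C(5,5)·1!
= 720 - 600 + 240 - 60 + 10 - 1
= 309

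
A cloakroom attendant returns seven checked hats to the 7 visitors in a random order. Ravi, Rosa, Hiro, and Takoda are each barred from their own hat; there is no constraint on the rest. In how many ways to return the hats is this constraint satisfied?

2790

Inclusion-exclusion on the 4 forbidden self-matches:
Σ_{j=0}^{4} (-1)^j C(4,j)(7-j)!
= C(4,0)·7! - C(4,1)·6! + C(4,2)·5! - C(4,3)·4! + C(4,4)·3!
= 5040 - 2880 + 720 - 96 + 6
= 2790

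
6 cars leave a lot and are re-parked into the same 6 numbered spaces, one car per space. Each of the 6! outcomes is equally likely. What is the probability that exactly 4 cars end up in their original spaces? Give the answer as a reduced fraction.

Favorable outcomes: C(6,4)·!2 = 15·1 = 15.
Total outcomes: 6! = 720.
Probability = 15/720 = 1/48.

1/48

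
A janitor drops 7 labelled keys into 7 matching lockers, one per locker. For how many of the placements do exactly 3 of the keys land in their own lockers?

Pick the 3 fixed positions: C(7,3) = 35 ways.
The other 4 form a derangement: !4 = 9.
Total: 35 × 9 = 315.

315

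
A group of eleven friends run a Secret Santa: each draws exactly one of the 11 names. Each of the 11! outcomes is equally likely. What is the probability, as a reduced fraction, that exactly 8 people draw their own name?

1/120960

Favorable outcomes: C(11,8)·!3 = 165·2 = 330.
Total outcomes: 11! = 39916800.
Probability = 330/39916800 = 1/120960.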